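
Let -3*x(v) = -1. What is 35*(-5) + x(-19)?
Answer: -524/3 ≈ -174.67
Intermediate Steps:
x(v) = ⅓ (x(v) = -⅓*(-1) = ⅓)
35*(-5) + x(-19) = 35*(-5) + ⅓ = -175 + ⅓ = -524/3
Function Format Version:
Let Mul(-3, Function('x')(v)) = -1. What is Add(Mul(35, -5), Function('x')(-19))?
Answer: Rational(-524, 3) ≈ -174.67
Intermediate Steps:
Function('x')(v) = Rational(1, 3) (Function('x')(v) = Mul(Rational(-1, 3), -1) = Rational(1, 3))
Add(Mul(35, -5), Function('x')(-19)) = Add(Mul(35, -5), Rational(1, 3)) = Add(-175, Rational(1, 3)) = Rational(-524, 3)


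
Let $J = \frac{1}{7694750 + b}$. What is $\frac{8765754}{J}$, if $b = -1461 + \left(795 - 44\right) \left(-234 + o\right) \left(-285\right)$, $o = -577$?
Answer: $1589017964468196$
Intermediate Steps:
$b = 173580924$ ($b = -1461 + \left(795 - 44\right) \left(-234 - 577\right) \left(-285\right) = -1461 + 751 \left(-811\right) \left(-285\right) = -1461 - -173582385 = -1461 + 173582385 = 173580924$)
$J = \frac{1}{181275674}$ ($J = \frac{1}{7694750 + 173580924} = \frac{1}{181275674} \approx 5.5165 \cdot 10^{-9}$)
$\frac{8765754}{J} = 8765754 \frac{1}{\frac{1}{181275674}} = 8765754 \cdot 181275674 = 1589017964468196$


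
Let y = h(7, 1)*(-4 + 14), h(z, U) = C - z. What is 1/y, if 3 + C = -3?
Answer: -1/130 ≈ -0.0076923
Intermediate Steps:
C = -6 (C = -3 - 3 = -6)
h(z, U) = -6 - z
y = -130 (y = (-6 - 1*7)*(-4 + 14) = (-6 - 7)*10 = -13*10 = -130)
1/y = 1/(-130) = -1/130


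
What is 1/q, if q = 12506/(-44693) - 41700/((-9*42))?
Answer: 2815659/309828472 ≈ 0.0090878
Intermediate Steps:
q = 309828472/2815659 (q = 12506*(-1/44693) - 41700/(-378) = -12506/44693 - 41700*(-1/378) = -12506/44693 + 6950/63 = 309828472/2815659 ≈ 110.04)
1/q = 1/(309828472/2815659) = 2815659/309828472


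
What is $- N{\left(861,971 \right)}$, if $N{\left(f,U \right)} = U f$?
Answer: $-836031$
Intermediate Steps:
$- N{\left(861,971 \right)} = - 971 \cdot 861 = \left(-1\right) 836031 = -836031$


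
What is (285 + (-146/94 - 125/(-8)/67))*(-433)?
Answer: -3094420211/25192 ≈ -1.2283e+5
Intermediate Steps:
(285 + (-146/94 - 125/(-8)/67))*(-433) = (285 + (-146*1/94 - 125*(-⅛)*(1/67)))*(-433) = (285 + (-73/47 + (125/8)*(1/67)))*(-433) = (285 + (-73/47 + 125/536))*(-433) = (285 - 33253/25192)*(-433) = (7146467/25192)*(-433) = -3094420211/25192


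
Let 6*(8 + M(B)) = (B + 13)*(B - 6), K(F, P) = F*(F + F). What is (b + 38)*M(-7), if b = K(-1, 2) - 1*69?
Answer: 609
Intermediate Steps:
K(F, P) = 2*F² (K(F, P) = F*(2*F) = 2*F²)
M(B) = -8 + (-6 + B)*(13 + B)/6 (M(B) = -8 + ((B + 13)*(B - 6))/6 = -8 + ((13 + B)*(-6 + B))/6 = -8 + ((-6 + B)*(13 + B))/6 = -8 + (-6 + B)*(13 + B)/6)
b = -67 (b = 2*(-1)² - 1*69 = 2*1 - 69 = 2 - 69 = -67)
(b + 38)*M(-7) = (-67 + 38)*(-21 + (⅙)*(-7)² + (7/6)*(-7)) = -29*(-21 + (⅙)*49 - 49/6) = -29*(-21 + 49/6 - 49/6) = -29*(-21) = 609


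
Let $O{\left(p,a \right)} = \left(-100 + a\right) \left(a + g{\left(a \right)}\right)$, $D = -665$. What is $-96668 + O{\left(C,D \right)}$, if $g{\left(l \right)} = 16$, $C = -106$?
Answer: $399817$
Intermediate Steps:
$O{\left(p,a \right)} = \left(-100 + a\right) \left(16 + a\right)$ ($O{\left(p,a \right)} = \left(-100 + a\right) \left(a + 16\right) = \left(-100 + a\right) \left(16 + a\right)$)
$-96668 + O{\left(C,D \right)} = -96668 - \left(-54260 - 442225\right) = -96668 + \left(-1600 + 442225 + 55860\right) = -96668 + 496485 = 399817$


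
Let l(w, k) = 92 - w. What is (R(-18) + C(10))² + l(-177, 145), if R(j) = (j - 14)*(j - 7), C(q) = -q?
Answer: 624369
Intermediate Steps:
R(j) = (-14 + j)*(-7 + j)
(R(-18) + C(10))² + l(-177, 145) = ((98 + (-18)² - 21*(-18)) - 1*10)² + (92 - 1*(-177)) = ((98 + 324 + 378) - 10)² + (92 + 177) = (800 - 10)² + 269 = 790² + 269 = 624100 + 269 = 624369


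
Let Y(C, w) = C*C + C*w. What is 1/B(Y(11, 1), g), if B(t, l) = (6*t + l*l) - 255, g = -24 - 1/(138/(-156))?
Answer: 529/560749 ≈ 0.00094338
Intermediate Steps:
Y(C, w) = C² + C*w
g = -526/23 (g = -24 - 1/(138*(-1/156)) = -24 - 1/(-23/26) = -24 - 1*(-26/23) = -24 + 26/23 = -526/23 ≈ -22.870)
B(t, l) = -255 + l² + 6*t (B(t, l) = (6*t + l²) - 255 = (l² + 6*t) - 255 = -255 + l² + 6*t)
1/B(Y(11, 1), g) = 1/(-255 + (-526/23)² + 6*(11*(11 + 1))) = 1/(-255 + 276676/529 + 6*(11*12)) = 1/(-255 + 276676/529 + 6*132) = 1/(-255 + 276676/529 + 792) = 1/(560749/529) = 529/560749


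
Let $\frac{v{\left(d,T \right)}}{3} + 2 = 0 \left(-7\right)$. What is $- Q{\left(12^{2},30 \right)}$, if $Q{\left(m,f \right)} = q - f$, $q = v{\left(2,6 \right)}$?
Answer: $36$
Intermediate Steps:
$v{\left(d,T \right)} = -6$ ($v{\left(d,T \right)} = -6 + 3 \cdot 0 \left(-7\right) = -6 + 3 \cdot 0 = -6 + 0 = -6$)
$q = -6$
$Q{\left(m,f \right)} = -6 - f$
$- Q{\left(12^{2},30 \right)} = - (-6 - 30) = \left(-1\right) \left(-36\right) = 36$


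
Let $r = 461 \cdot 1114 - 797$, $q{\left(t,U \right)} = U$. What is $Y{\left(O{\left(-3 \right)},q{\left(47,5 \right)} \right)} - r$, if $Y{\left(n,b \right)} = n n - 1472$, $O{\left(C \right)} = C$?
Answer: $-514220$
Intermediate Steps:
$Y{\left(n,b \right)} = -1472 + n^{2}$ ($Y{\left(n,b \right)} = n^{2} - 1472 = -1472 + n^{2}$)
$r = 512757$ ($r = 513554 - 797 = 512757$)
$Y{\left(O{\left(-3 \right)},q{\left(47,5 \right)} \right)} - r = \left(-1472 + \left(-3\right)^{2}\right) - 512757 = \left(-1472 + 9\right) - 512757 = -1463 - 512757 = -514220$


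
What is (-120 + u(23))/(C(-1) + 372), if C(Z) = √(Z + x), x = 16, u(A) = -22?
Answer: -17608/46123 + 142*√15/138369 ≈ -0.37779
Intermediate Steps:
C(Z) = √(16 + Z) (C(Z) = √(Z + 16) = √(16 + Z))
(-120 + u(23))/(C(-1) + 372) = (-120 - 22)/(√(16 - 1) + 372) = -142/(√15 + 372) = -142/(372 + √15)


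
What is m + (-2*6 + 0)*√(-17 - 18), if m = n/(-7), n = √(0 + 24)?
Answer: -2*√6/7 - 12*I*√35 ≈ -0.69985 - 70.993*I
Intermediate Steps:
n = 2*√6 (n = √24 = 2*√6 ≈ 4.8990)
m = -2*√6/7 (m = (2*√6)/(-7) = (2*√6)*(-⅐) = -2*√6/7 ≈ -0.69985)
m + (-2*6 + 0)*√(-17 - 18) = -2*√6/7 + (-2*6 + 0)*√(-17 - 18) = -2*√6/7 + (-12 + 0)*√(-35) = -2*√6/7 - 12*I*√35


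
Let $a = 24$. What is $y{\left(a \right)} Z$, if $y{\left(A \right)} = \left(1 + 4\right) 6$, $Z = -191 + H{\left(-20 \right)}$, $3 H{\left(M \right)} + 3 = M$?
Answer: $-5960$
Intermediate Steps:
$H{\left(M \right)} = -1 + \frac{M}{3}$
$Z = - \frac{596}{3}$ ($Z = -191 + \left(-1 + \frac{1}{3} \left(-20\right)\right) = -191 - \frac{23}{3} = - \frac{596}{3} \approx -198.67$)
$y{\left(A \right)} = 30$ ($y{\left(A \right)} = 5 \cdot 6 = 30$)
$y{\left(a \right)} Z = 30 \left(- \frac{596}{3}\right) = -5960$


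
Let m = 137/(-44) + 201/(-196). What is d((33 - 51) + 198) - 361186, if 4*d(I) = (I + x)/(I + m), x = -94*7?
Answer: -68473048329/189578 ≈ -3.6119e+5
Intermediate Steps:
x = -658
m = -2231/539 (m = 137*(-1/44) + 201*(-1/196) = -137/44 - 201/196 = -2231/539 ≈ -4.1391)
d(I) = (-658 + I)/(4*(-2231/539 + I)) (d(I) = ((I - 658)/(I - 2231/539))/4 = ((-658 + I)/(-2231/539 + I))/4 = (-658 + I)/(4*(-2231/539 + I)))
d((33 - 51) + 198) - 361186 = 539*(-658 + ((33 - 51) + 198))/(4*(-2231 + 539*((33 - 51) + 198))) - 361186 = 539*(-658 + (-18 + 198))/(4*(-2231 + 539*(-18 + 198))) - 361186 = 539*(-658 + 180)/(4*(-2231 + 539*180)) - 361186 = (539/4)*(-478)/(-2231 + 97020) - 361186 = (539/4)*(-478)/94789 - 361186 = (539/4)*(1/94789)*(-478) - 361186 = -128821/189578 - 361186 = -68473048329/189578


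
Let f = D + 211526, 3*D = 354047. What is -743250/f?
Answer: -17838/7909 ≈ -2.2554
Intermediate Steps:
D = 354047/3 (D = (⅓)*354047 = 354047/3 ≈ 1.1802e+5)
f = 988625/3 (f = 354047/3 + 211526 = 988625/3 ≈ 3.2954e+5)
-743250/f = -743250/988625/3 = -743250*3/988625 = -17838/7909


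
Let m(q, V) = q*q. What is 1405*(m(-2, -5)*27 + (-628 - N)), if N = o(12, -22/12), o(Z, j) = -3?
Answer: -726385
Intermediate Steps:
N = -3
m(q, V) = q²
1405*(m(-2, -5)*27 + (-628 - N)) = 1405*((-2)²*27 + (-628 - 1*(-3))) = 1405*(4*27 + (-628 + 3)) = 1405*(108 - 625) = 1405*(-517) = -726385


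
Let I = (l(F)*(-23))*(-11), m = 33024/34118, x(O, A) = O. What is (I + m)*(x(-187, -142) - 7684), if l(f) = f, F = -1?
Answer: 33840695465/17059 ≈ 1.9837e+6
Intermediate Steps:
m = 16512/17059 (m = 33024*(1/34118) = 16512/17059 ≈ 0.96793)
I = -253 (I = -1*(-23)*(-11) = 23*(-11) = -253)
(I + m)*(x(-187, -142) - 7684) = (-253 + 16512/17059)*(-187 - 7684) = -4299415/17059*(-7871) = 33840695465/17059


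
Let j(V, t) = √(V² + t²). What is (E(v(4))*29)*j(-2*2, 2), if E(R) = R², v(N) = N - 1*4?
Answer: 0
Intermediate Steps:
v(N) = -4 + N (v(N) = N - 4 = -4 + N)
(E(v(4))*29)*j(-2*2, 2) = ((-4 + 4)²*29)*√((-2*2)² + 2²) = (0²*29)*√((-4)² + 4) = (0*29)*√(16 + 4) = 0*√20 = 0*(2*√5) = 0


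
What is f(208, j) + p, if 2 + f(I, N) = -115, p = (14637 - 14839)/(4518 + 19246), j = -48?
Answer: -1390295/11882 ≈ -117.01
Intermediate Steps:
p = -101/11882 (p = -202/23764 = -202*1/23764 = -101/11882 ≈ -0.0085002)
f(I, N) = -117 (f(I, N) = -2 - 115 = -117)
f(208, j) + p = -117 - 101/11882 = -1390295/11882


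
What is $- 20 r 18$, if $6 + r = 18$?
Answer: $-4320$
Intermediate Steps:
$r = 12$ ($r = -6 + 18 = 12$)
$- 20 r 18 = \left(-20\right) 12 \cdot 18 = \left(-240\right) 18 = -4320$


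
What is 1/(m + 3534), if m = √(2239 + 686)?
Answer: 1178/4162077 - 5*√13/4162077 ≈ 0.00027870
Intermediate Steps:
m = 15*√13 (m = √2925 = 15*√13 ≈ 54.083)
1/(m + 3534) = 1/(15*√13 + 3534) = 1/(3534 + 15*√13)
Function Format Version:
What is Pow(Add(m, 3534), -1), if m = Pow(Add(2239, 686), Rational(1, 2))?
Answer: Add(Rational(1178, 4162077), Mul(Rational(-5, 4162077), Pow(13, Rational(1, 2)))) ≈ 0.00027870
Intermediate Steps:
m = Mul(15, Pow(13, Rational(1, 2))) (m = Pow(2925, Rational(1, 2)) = Mul(15, Pow(13, Rational(1, 2))) ≈ 54.083)
Pow(Add(m, 3534), -1) = Pow(Add(Mul(15, Pow(13, Rational(1, 2))), 3534), -1) = Pow(Add(3534, Mul(15, Pow(13, Rational(1, 2)))), -1)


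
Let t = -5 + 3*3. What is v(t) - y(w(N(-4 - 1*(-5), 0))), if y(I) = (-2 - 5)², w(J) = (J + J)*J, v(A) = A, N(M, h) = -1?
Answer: -45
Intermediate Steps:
t = 4 (t = -5 + 9 = 4)
w(J) = 2*J² (w(J) = (2*J)*J = 2*J²)
y(I) = 49 (y(I) = (-7)² = 49)
v(t) - y(w(N(-4 - 1*(-5), 0))) = 4 - 1*49 = 4 - 49 = -45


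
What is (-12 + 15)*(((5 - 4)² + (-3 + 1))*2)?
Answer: -6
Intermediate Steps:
(-12 + 15)*(((5 - 4)² + (-3 + 1))*2) = 3*((1² - 2)*2) = 3*((1 - 2)*2) = 3*(-1*2) = 3*(-2) = -6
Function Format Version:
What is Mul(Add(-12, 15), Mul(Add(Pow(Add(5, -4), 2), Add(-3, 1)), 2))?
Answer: -6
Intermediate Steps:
Mul(Add(-12, 15), Mul(Add(Pow(Add(5, -4), 2), Add(-3, 1)), 2)) = Mul(3, Mul(Add(Pow(1, 2), -2), 2)) = Mul(3, Mul(Add(1, -2), 2)) = Mul(3, Mul(-1, 2)) = Mul(3, -2) = -6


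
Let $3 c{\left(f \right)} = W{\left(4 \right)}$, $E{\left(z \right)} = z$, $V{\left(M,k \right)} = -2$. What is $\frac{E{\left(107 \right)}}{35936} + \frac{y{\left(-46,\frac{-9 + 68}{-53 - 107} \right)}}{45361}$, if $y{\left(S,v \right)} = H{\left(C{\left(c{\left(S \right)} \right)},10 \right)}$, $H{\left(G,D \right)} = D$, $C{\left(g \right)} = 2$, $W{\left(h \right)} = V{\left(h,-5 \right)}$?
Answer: $\frac{5212987}{1630092896} \approx 0.003198$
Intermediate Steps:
$W{\left(h \right)} = -2$
$c{\left(f \right)} = - \frac{2}{3}$ ($c{\left(f \right)} = \frac{1}{3} \left(-2\right) = - \frac{2}{3}$)
$y{\left(S,v \right)} = 10$
$\frac{E{\left(107 \right)}}{35936} + \frac{y{\left(-46,\frac{-9 + 68}{-53 - 107} \right)}}{45361} = \frac{107}{35936} + \frac{10}{45361} = \frac{5212987}{1630092896}$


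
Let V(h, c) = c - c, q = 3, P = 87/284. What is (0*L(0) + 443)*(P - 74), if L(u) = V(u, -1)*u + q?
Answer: -9271547/284 ≈ -32646.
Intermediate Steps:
P = 87/284 (P = 87*(1/284) = 87/284 ≈ 0.30634)
V(h, c) = 0
L(u) = 3 (L(u) = 0*u + 3 = 0 + 3 = 3)
(0*L(0) + 443)*(P - 74) = (0*3 + 443)*(87/284 - 74) = (0 + 443)*(-20929/284) = 443*(-20929/284) = -9271547/284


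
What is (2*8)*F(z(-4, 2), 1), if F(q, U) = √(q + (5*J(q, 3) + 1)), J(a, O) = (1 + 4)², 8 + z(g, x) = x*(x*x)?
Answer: 48*√14 ≈ 179.60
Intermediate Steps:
z(g, x) = -8 + x³ (z(g, x) = -8 + x*(x*x) = -8 + x*x² = -8 + x³)
J(a, O) = 25 (J(a, O) = 5² = 25)
F(q, U) = √(126 + q) (F(q, U) = √(q + (5*25 + 1)) = √(q + (125 + 1)) = √(q + 126) = √(126 + q))
(2*8)*F(z(-4, 2), 1) = (2*8)*√(126 + (-8 + 2³)) = 16*√(126 + (-8 + 8)) = 16*√(126 + 0) = 16*√126 = 16*(3*√14) = 48*√14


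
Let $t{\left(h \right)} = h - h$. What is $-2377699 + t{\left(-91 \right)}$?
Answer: $-2377699$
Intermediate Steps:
$t{\left(h \right)} = 0$
$-2377699 + t{\left(-91 \right)} = -2377699 + 0 = -2377699$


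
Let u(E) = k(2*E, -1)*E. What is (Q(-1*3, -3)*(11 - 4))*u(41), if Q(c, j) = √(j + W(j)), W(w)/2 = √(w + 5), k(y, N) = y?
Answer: 23534*√(-3 + 2*√2) ≈ 9748.1*I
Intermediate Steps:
W(w) = 2*√(5 + w) (W(w) = 2*√(w + 5) = 2*√(5 + w))
Q(c, j) = √(j + 2*√(5 + j))
u(E) = 2*E² (u(E) = (2*E)*E = 2*E²)
(Q(-1*3, -3)*(11 - 4))*u(41) = (√(-3 + 2*√(5 - 3))*(11 - 4))*(2*41²) = (√(-3 + 2*√2)*7)*(2*1681) = (7*√(-3 + 2*√2))*3362 = 23534*√(-3 + 2*√2)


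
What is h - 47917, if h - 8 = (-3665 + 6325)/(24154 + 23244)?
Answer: -1135394061/23699 ≈ -47909.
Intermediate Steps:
h = 190922/23699 (h = 8 + (-3665 + 6325)/(24154 + 23244) = 8 + 2660/47398 = 8 + 2660*(1/47398) = 8 + 1330/23699 = 190922/23699 ≈ 8.0561)
h - 47917 = 190922/23699 - 47917 = -1135394061/23699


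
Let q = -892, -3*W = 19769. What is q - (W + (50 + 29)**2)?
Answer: -1630/3 ≈ -543.33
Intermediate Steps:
W = -19769/3 (W = -1/3*19769 = -19769/3 ≈ -6589.7)
q - (W + (50 + 29)**2) = -892 - (-19769/3 + (50 + 29)**2) = -892 - (-19769/3 + 79**2) = -892 - (-19769/3 + 6241) = -892 - 1*(-1046/3) = -892 + 1046/3 = -1630/3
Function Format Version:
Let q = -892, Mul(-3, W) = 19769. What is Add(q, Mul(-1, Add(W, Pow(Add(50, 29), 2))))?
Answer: Rational(-1630, 3) ≈ -543.33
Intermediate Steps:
W = Rational(-19769, 3) (W = Mul(Rational(-1, 3), 19769) = Rational(-19769, 3) ≈ -6589.7)
Add(q, Mul(-1, Add(W, Pow(Add(50, 29), 2)))) = Add(-892, Mul(-1, Add(Rational(-19769, 3), Pow(Add(50, 29), 2)))) = Add(-892, Mul(-1, Add(Rational(-19769, 3), Pow(79, 2)))) = Add(-892, Mul(-1, Add(Rational(-19769, 3), 6241))) = Add(-892, Mul(-1, Rational(-1046, 3))) = Add(-892, Rational(1046, 3)) = Rational(-1630, 3)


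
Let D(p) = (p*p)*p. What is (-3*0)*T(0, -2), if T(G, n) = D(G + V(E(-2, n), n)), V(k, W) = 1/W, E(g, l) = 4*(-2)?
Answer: 0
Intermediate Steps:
E(g, l) = -8
D(p) = p³ (D(p) = p²*p = p³)
T(G, n) = (G + 1/n)³
(-3*0)*T(0, -2) = (-3*0)*((1 + 0*(-2))³/(-2)³) = 0*(-(1 + 0)³/8) = 0*(-⅛*1³) = 0*(-⅛*1) = 0*(-⅛) = 0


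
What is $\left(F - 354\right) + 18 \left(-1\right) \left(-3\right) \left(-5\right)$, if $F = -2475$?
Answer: $-3099$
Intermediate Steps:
$\left(F - 354\right) + 18 \left(-1\right) \left(-3\right) \left(-5\right) = \left(-2475 - 354\right) + 18 \left(-1\right) \left(-3\right) \left(-5\right) = -2829 + 18 \cdot 3 \left(-5\right) = -2829 + 18 \left(-15\right) = -2829 - 270 = -3099$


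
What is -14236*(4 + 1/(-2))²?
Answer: -174391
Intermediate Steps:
-14236*(4 + 1/(-2))² = -14236*(4 - ½)² = -14236*(7/2)² = -14236*49/4 = -174391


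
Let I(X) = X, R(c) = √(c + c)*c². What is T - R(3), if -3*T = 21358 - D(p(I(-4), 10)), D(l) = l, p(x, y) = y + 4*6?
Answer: -7108 - 9*√6 ≈ -7130.0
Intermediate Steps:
R(c) = √2*c^(5/2) (R(c) = √(2*c)*c² = (√2*√c)*c² = √2*c^(5/2))
p(x, y) = 24 + y (p(x, y) = y + 24 = 24 + y)
T = -7108 (T = -(21358 - (24 + 10))/3 = -(21358 - 1*34)/3 = -(21358 - 34)/3 = -⅓*21324 = -7108)
T - R(3) = -7108 - √2*3^(5/2) = -7108 - √2*9*√3 = -7108 - 9*√6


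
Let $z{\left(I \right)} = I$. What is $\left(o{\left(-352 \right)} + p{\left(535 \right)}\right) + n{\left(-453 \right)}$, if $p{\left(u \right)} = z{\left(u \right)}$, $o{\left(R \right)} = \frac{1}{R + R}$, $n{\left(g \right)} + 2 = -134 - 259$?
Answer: $\frac{98559}{704} \approx 140.0$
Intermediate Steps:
$n{\left(g \right)} = -395$ ($n{\left(g \right)} = -2 - 393 = -395$)
$o{\left(R \right)} = \frac{1}{2 R}$
$p{\left(u \right)} = u$
$\left(o{\left(-352 \right)} + p{\left(535 \right)}\right) + n{\left(-453 \right)} = \left(\frac{1}{2 \left(-352\right)} + 535\right) - 395 = \left(\frac{1}{2} \left(- \frac{1}{352}\right) + 535\right) - 395 = \left(- \frac{1}{704} + 535\right) - 395 = \frac{376639}{704} - 395 = \frac{98559}{704}$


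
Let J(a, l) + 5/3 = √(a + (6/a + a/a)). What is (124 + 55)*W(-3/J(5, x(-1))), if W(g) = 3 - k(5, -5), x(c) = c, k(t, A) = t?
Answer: -358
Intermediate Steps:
J(a, l) = -5/3 + √(1 + a + 6/a) (J(a, l) = -5/3 + √(a + (6/a + a/a)) = -5/3 + √(a + (6/a + 1)) = -5/3 + √(a + (1 + 6/a)) = -5/3 + √(1 + a + 6/a))
W(g) = -2 (W(g) = 3 - 1*5 = 3 - 5 = -2)
(124 + 55)*W(-3/J(5, x(-1))) = (124 + 55)*(-2) = 179*(-2) = -358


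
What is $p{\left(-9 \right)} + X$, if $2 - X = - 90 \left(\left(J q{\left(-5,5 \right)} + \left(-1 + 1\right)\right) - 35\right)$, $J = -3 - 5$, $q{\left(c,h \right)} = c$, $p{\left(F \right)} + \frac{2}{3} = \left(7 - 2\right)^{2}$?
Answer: $\frac{1429}{3} \approx 476.33$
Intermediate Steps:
$p{\left(F \right)} = \frac{73}{3}$ ($p{\left(F \right)} = - \frac{2}{3} + \left(7 - 2\right)^{2} = - \frac{2}{3} + 5^{2} = - \frac{2}{3} + 25 = \frac{73}{3}$)
$J = -8$ ($J = -3 - 5 = -8$)
$X = 452$ ($X = 2 - - 90 \left(\left(\left(-8\right) \left(-5\right) + \left(-1 + 1\right)\right) - 35\right) = 2 - - 90 \left(\left(40 + 0\right) - 35\right) = 2 - - 90 \left(40 - 35\right) = 2 - \left(-90\right) 5 = 2 - -450 = 2 + 450 = 452$)
$p{\left(-9 \right)} + X = \frac{73}{3} + 452 = \frac{1429}{3}$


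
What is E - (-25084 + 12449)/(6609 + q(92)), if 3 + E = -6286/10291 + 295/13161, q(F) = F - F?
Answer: -4067160929/2425804811 ≈ -1.6766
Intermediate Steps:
q(F) = 0
E = -11853994/3303411 (E = -3 + (-6286/10291 + 295/13161) = -3 - 1943761/3303411 = -11853994/3303411 ≈ -3.5884)
E - (-25084 + 12449)/(6609 + q(92)) = -11853994/3303411 - (-25084 + 12449)/(6609 + 0) = -11853994/3303411 - (-12635)/6609 = -11853994/3303411 - 1*(-12635/6609) = -11853994/3303411 + 12635/6609 = -4067160929/2425804811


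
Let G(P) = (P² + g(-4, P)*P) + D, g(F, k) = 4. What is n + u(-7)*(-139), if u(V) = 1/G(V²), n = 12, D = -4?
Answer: 30977/2593 ≈ 11.946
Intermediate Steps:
G(P) = -4 + P² + 4*P (G(P) = (P² + 4*P) - 4 = -4 + P² + 4*P)
u(V) = 1/(-4 + V⁴ + 4*V²) (u(V) = 1/(-4 + (V²)² + 4*V²) = 1/(-4 + V⁴ + 4*V²))
n + u(-7)*(-139) = 12 - 139/(-4 + (-7)⁴ + 4*(-7)²) = 12 - 139/(-4 + 2401 + 4*49) = 12 - 139/(-4 + 2401 + 196) = 12 - 139/2593 = 30977/2593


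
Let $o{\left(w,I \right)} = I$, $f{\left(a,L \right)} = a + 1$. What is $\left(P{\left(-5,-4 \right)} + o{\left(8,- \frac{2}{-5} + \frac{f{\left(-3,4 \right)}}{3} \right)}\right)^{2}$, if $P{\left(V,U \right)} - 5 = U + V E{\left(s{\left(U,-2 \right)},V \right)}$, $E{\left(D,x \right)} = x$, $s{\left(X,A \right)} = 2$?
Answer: $\frac{148996}{225} \approx 662.2$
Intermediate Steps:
$f{\left(a,L \right)} = 1 + a$
$P{\left(V,U \right)} = 5 + U + V^{2}$ ($P{\left(V,U \right)} = 5 + \left(U + V V\right) = 5 + \left(U + V^{2}\right) = 5 + U + V^{2}$)
$\left(P{\left(-5,-4 \right)} + o{\left(8,- \frac{2}{-5} + \frac{f{\left(-3,4 \right)}}{3} \right)}\right)^{2} = \left(\left(5 - 4 + \left(-5\right)^{2}\right) + \left(- \frac{2}{-5} + \frac{1 - 3}{3}\right)\right)^{2} = \left(\left(5 - 4 + 25\right) - \frac{4}{15}\right)^{2} = \left(26 + \left(\frac{2}{5} - \frac{2}{3}\right)\right)^{2} = \left(26 - \frac{4}{15}\right)^{2} = \left(\frac{386}{15}\right)^{2} = \frac{148996}{225}$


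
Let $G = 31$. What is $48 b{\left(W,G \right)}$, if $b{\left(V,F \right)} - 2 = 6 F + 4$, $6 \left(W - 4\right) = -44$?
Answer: $9216$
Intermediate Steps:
$W = - \frac{10}{3}$ ($W = 4 + \frac{1}{6} \left(-44\right) = 4 - \frac{22}{3} = - \frac{10}{3} \approx -3.3333$)
$b{\left(V,F \right)} = 6 + 6 F$ ($b{\left(V,F \right)} = 2 + \left(6 F + 4\right) = 2 + \left(4 + 6 F\right) = 6 + 6 F$)
$48 b{\left(W,G \right)} = 48 \left(6 + 6 \cdot 31\right) = 48 \left(6 + 186\right) = 48 \cdot 192 = 9216$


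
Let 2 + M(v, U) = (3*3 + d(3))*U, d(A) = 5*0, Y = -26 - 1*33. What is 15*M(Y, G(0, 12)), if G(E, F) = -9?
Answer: -1245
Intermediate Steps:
Y = -59 (Y = -26 - 33 = -59)
d(A) = 0
M(v, U) = -2 + 9*U (M(v, U) = -2 + (3*3 + 0)*U = -2 + (9 + 0)*U = -2 + 9*U)
15*M(Y, G(0, 12)) = 15*(-2 + 9*(-9)) = 15*(-2 - 81) = 15*(-83) = -1245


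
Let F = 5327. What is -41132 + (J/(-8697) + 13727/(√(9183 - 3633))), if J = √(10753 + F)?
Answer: -41132 - 4*√1005/8697 + 371*√222/30 ≈ -40948.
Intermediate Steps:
J = 4*√1005 (J = √(10753 + 5327) = √16080 = 4*√1005 ≈ 126.81)
-41132 + (J/(-8697) + 13727/(√(9183 - 3633))) = -41132 + ((4*√1005)/(-8697) + 13727/(√(9183 - 3633))) = -41132 + ((4*√1005)*(-1/8697) + 13727/(√5550)) = -41132 + (-4*√1005/8697 + 13727/((5*√222))) = -41132 + (-4*√1005/8697 + 13727*(√222/1110)) = -41132 + (-4*√1005/8697 + 371*√222/30) = -41132 - 4*√1005/8697 + 371*√222/30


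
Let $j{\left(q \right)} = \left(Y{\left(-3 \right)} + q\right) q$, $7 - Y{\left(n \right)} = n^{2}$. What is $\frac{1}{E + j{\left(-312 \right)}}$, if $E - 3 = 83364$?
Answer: $\frac{1}{181335} \approx 5.5147 \cdot 10^{-6}$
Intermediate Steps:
$E = 83367$ ($E = 3 + 83364 = 83367$)
$Y{\left(n \right)} = 7 - n^{2}$
$j{\left(q \right)} = q \left(-2 + q\right)$ ($j{\left(q \right)} = \left(\left(7 - \left(-3\right)^{2}\right) + q\right) q = \left(\left(7 - 9\right) + q\right) q = \left(-2 + q\right) q = q \left(-2 + q\right)$)
$\frac{1}{E + j{\left(-312 \right)}} = \frac{1}{83367 - 312 \left(-2 - 312\right)} = \frac{1}{83367 - -97968} = \frac{1}{83367 + 97968} = \frac{1}{181335}$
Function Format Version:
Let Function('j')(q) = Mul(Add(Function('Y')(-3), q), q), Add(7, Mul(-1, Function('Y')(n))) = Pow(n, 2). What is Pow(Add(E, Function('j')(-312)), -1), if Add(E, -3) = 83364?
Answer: Rational(1, 181335) ≈ 5.5147e-6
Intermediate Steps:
E = 83367 (E = Add(3, 83364) = 83367)
Function('Y')(n) = Add(7, Mul(-1, Pow(n, 2)))
Function('j')(q) = Mul(q, Add(-2, q)) (Function('j')(q) = Mul(Add(Add(7, Mul(-1, Pow(-3, 2))), q), q) = Mul(Add(Add(7, Mul(-1, 9)), q), q) = Mul(Add(Add(7, -9), q), q) = Mul(Add(-2, q), q) = Mul(q, Add(-2, q)))
Pow(Add(E, Function('j')(-312)), -1) = Pow(Add(83367, Mul(-312, Add(-2, -312))), -1) = Pow(Add(83367, Mul(-312, -314)), -1) = Pow(Add(83367, 97968), -1) = Pow(181335, -1) = Rational(1, 181335)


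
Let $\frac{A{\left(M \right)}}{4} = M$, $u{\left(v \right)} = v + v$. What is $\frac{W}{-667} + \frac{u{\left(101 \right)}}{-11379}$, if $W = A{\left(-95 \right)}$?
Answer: $\frac{4189286}{7589793} \approx 0.55196$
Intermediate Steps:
$u{\left(v \right)} = 2 v$
$A{\left(M \right)} = 4 M$
$W = -380$ ($W = 4 \left(-95\right) = -380$)
$\frac{W}{-667} + \frac{u{\left(101 \right)}}{-11379} = - \frac{380}{-667} + \frac{2 \cdot 101}{-11379} = \left(-380\right) \left(- \frac{1}{667}\right) + 202 \left(- \frac{1}{11379}\right) = \frac{380}{667} - \frac{202}{11379} = \frac{4189286}{7589793}$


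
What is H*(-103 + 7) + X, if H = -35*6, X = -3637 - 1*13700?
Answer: 2823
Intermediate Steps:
X = -17337 (X = -3637 - 13700 = -17337)
H = -210
H*(-103 + 7) + X = -210*(-103 + 7) - 17337 = -210*(-96) - 17337 = 20160 - 17337 = 2823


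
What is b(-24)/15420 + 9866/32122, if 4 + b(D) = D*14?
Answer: 3530306/12383031 ≈ 0.28509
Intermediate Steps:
b(D) = -4 + 14*D (b(D) = -4 + D*14 = -4 + 14*D)
b(-24)/15420 + 9866/32122 = (-4 + 14*(-24))/15420 + 9866/32122 = (-4 - 336)*(1/15420) + 9866*(1/32122) = -340*1/15420 + 4933/16061 = -17/771 + 4933/16061 = 3530306/12383031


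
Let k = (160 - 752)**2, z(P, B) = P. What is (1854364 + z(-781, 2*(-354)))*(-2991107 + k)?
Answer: -4894650973869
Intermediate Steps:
k = 350464 (k = (-592)**2 = 350464)
(1854364 + z(-781, 2*(-354)))*(-2991107 + k) = (1854364 - 781)*(-2991107 + 350464) = 1853583*(-2640643) = -4894650973869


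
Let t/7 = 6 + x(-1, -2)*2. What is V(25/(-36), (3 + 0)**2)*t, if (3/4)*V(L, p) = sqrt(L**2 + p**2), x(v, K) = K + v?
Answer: 0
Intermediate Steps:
t = 0 (t = 7*(6 + (-2 - 1)*2) = 7*(6 - 3*2) = 7*(6 - 6) = 7*0 = 0)
V(L, p) = 4*sqrt(L**2 + p**2)/3
V(25/(-36), (3 + 0)**2)*t = (4*sqrt((25/(-36))**2 + ((3 + 0)**2)**2)/3)*0 = (4*sqrt((25*(-1/36))**2 + (3**2)**2)/3)*0 = (4*sqrt((-25/36)**2 + 9**2)/3)*0 = (4*sqrt(625/1296 + 81)/3)*0 = (4*sqrt(105601/1296)/3)*0 = (4*(sqrt(105601)/36)/3)*0 = (sqrt(105601)/27)*0 = 0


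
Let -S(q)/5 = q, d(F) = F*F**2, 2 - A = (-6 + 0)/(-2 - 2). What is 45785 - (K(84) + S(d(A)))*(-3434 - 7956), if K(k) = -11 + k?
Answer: 3480545/4 ≈ 8.7014e+5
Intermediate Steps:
A = 1/2 (A = 2 - (-6 + 0)/(-2 - 2) = 2 - (-6)/(-4) = 2 - (-6)*(-1)/4 = 2 - 1*3/2 = 2 - 3/2 = 1/2 ≈ 0.50000)
d(F) = F**3
S(q) = -5*q
45785 - (K(84) + S(d(A)))*(-3434 - 7956) = 45785 - ((-11 + 84) - 5*(1/2)**3)*(-3434 - 7956) = 45785 - (73 - 5*1/8)*(-11390) = 45785 - (73 - 5/8)*(-11390) = 45785 - 579*(-11390)/8 = 45785 - 1*(-3297405/4) = 45785 + 3297405/4 = 3480545/4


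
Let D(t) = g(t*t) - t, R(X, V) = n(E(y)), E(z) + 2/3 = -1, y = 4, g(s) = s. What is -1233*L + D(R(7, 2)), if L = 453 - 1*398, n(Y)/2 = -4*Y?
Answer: -608855/9 ≈ -67651.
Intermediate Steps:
E(z) = -5/3 (E(z) = -2/3 - 1 = -5/3)
n(Y) = -8*Y (n(Y) = 2*(-4*Y) = -8*Y)
L = 55 (L = 453 - 398 = 55)
R(X, V) = 40/3 (R(X, V) = -8*(-5/3) = 40/3)
D(t) = t**2 - t (D(t) = t*t - t = t**2 - t)
-1233*L + D(R(7, 2)) = -1233*55 + 40*(-1 + 40/3)/3 = -67815 + (40/3)*(37/3) = -67815 + 1480/9 = -608855/9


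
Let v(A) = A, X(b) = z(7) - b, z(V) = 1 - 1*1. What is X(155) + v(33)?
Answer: -122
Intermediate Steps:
z(V) = 0 (z(V) = 1 - 1 = 0)
X(b) = -b (X(b) = 0 - b = -b)
X(155) + v(33) = -1*155 + 33 = -155 + 33 = -122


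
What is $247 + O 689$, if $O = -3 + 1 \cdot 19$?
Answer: $11271$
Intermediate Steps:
$O = 16$ ($O = -3 + 19 = 16$)
$247 + O 689 = 247 + 16 \cdot 689 = 247 + 11024 = 11271$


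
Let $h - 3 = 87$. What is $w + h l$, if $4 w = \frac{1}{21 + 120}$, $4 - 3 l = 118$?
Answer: $- \frac{1928879}{564} \approx -3420.0$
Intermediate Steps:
$h = 90$ ($h = 3 + 87 = 90$)
$l = -38$ ($l = \frac{4}{3} - \frac{118}{3} = -38$)
$w = \frac{1}{564}$ ($w = \frac{1}{4 \left(21 + 120\right)} = \frac{1}{4 \cdot 141} = \frac{1}{4} \cdot \frac{1}{141} = \frac{1}{564} \approx 0.0017731$)
$w + h l = \frac{1}{564} + 90 \left(-38\right) = \frac{1}{564} - 3420 = - \frac{1928879}{564}$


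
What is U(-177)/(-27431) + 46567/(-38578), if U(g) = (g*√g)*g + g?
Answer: -1270551071/1058233118 - 31329*I*√177/27431 ≈ -1.2006 - 15.195*I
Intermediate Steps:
U(g) = g + g^(5/2) (U(g) = g^(3/2)*g + g = g^(5/2) + g = g + g^(5/2))
U(-177)/(-27431) + 46567/(-38578) = (-177 + (-177)^(5/2))/(-27431) + 46567/(-38578) = (-177 + 31329*I*√177)*(-1/27431) + 46567*(-1/38578) = (177/27431 - 31329*I*√177/27431) - 46567/38578 = -1270551071/1058233118 - 31329*I*√177/27431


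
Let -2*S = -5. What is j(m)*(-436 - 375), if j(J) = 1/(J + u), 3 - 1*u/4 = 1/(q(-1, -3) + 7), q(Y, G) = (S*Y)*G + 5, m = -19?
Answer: 31629/281 ≈ 112.56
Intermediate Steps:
S = 5/2 (S = -1/2*(-5) = 5/2 ≈ 2.5000)
q(Y, G) = 5 + 5*G*Y/2 (q(Y, G) = (5*Y/2)*G + 5 = 5*G*Y/2 + 5 = 5 + 5*G*Y/2)
u = 460/39 (u = 12 - 4/((5 + (5/2)*(-3)*(-1)) + 7) = 12 - 4/((5 + 15/2) + 7) = 12 - 4/(25/2 + 7) = 12 - 4/39/2 = 12 - 4*2/39 = 12 - 8/39 = 460/39 ≈ 11.795)
j(J) = 1/(460/39 + J) (j(J) = 1/(J + 460/39) = 1/(460/39 + J))
j(m)*(-436 - 375) = (39/(460 + 39*(-19)))*(-436 - 375) = (39/(460 - 741))*(-811) = (39/(-281))*(-811) = (39*(-1/281))*(-811) = -39/281*(-811) = 31629/281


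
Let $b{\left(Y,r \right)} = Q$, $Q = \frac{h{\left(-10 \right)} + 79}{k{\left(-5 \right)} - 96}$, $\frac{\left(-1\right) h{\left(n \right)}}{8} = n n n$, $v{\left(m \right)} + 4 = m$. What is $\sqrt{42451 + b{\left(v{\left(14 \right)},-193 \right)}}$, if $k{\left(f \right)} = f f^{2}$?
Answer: $\frac{2 \sqrt{517890958}}{221} \approx 205.95$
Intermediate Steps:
$v{\left(m \right)} = -4 + m$
$h{\left(n \right)} = - 8 n^{3}$ ($h{\left(n \right)} = - 8 n n n = - 8 n^{2} n = - 8 n^{3}$)
$k{\left(f \right)} = f^{3}$
$Q = - \frac{8079}{221}$ ($Q = \frac{- 8 \left(-10\right)^{3} + 79}{\left(-5\right)^{3} - 96} = \frac{\left(-8\right) \left(-1000\right) + 79}{-125 - 96} = \frac{8000 + 79}{-221} = 8079 \left(- \frac{1}{221}\right) = - \frac{8079}{221} \approx -36.557$)
$b{\left(Y,r \right)} = - \frac{8079}{221}$
$\sqrt{42451 + b{\left(v{\left(14 \right)},-193 \right)}} = \sqrt{42451 - \frac{8079}{221}} = \sqrt{\frac{9373592}{221}} = \frac{2 \sqrt{517890958}}{221}$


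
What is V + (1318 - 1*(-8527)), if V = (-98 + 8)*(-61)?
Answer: 15335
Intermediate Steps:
V = 5490 (V = -90*(-61) = 5490)
V + (1318 - 1*(-8527)) = 5490 + (1318 - 1*(-8527)) = 5490 + (1318 + 8527) = 5490 + 9845 = 15335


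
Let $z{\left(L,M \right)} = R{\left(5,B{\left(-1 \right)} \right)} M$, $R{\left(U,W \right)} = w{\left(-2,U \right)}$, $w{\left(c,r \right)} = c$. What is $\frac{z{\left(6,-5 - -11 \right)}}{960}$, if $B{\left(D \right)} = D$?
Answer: $- \frac{1}{80} \approx -0.0125$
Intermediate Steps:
$R{\left(U,W \right)} = -2$
$z{\left(L,M \right)} = - 2 M$
$\frac{z{\left(6,-5 - -11 \right)}}{960} = \frac{\left(-2\right) \left(-5 - -11\right)}{960} = - 2 \left(-5 + 11\right) \frac{1}{960} = \left(-2\right) 6 \cdot \frac{1}{960} = \left(-12\right) \frac{1}{960} = - \frac{1}{80}$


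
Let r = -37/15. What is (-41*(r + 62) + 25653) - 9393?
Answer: 207287/15 ≈ 13819.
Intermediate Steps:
r = -37/15 (r = -37*1/15 = -37/15 ≈ -2.4667)
(-41*(r + 62) + 25653) - 9393 = (-41*(-37/15 + 62) + 25653) - 9393 = (-41*893/15 + 25653) - 9393 = (-36613/15 + 25653) - 9393 = 348182/15 - 9393 = 207287/15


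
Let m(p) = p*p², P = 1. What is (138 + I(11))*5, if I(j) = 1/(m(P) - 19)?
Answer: 12415/18 ≈ 689.72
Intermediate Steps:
m(p) = p³
I(j) = -1/18 (I(j) = 1/(1³ - 19) = 1/(1 - 19) = 1/(-18) = -1/18)
(138 + I(11))*5 = (138 - 1/18)*5 = (2483/18)*5 = 12415/18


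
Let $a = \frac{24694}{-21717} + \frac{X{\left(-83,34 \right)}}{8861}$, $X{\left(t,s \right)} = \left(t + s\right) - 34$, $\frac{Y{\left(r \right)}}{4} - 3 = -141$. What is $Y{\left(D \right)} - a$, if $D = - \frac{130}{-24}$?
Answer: $- \frac{106003137979}{192434337} \approx -550.85$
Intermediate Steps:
$D = \frac{65}{12}$ ($D = \left(-130\right) \left(- \frac{1}{24}\right) = \frac{65}{12} \approx 5.4167$)
$Y{\left(r \right)} = -552$ ($Y{\left(r \right)} = 12 + 4 \left(-141\right) = 12 - 564 = -552$)
$X{\left(t,s \right)} = -34 + s + t$ ($X{\left(t,s \right)} = \left(s + t\right) - 34 = -34 + s + t$)
$a = - \frac{220616045}{192434337}$ ($a = \frac{24694}{-21717} + \frac{-34 + 34 - 83}{8861} = 24694 \left(- \frac{1}{21717}\right) - \frac{83}{8861} = - \frac{24694}{21717} - \frac{83}{8861} = - \frac{220616045}{192434337} \approx -1.1464$)
$Y{\left(D \right)} - a = -552 - - \frac{220616045}{192434337} = -552 + \frac{220616045}{192434337} = - \frac{106003137979}{192434337}$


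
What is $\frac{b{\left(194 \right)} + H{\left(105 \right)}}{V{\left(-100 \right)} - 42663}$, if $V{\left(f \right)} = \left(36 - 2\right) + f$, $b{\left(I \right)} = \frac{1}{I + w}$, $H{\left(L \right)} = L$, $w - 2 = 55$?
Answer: $- \frac{26356}{10724979} \approx -0.0024574$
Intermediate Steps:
$w = 57$ ($w = 2 + 55 = 57$)
$b{\left(I \right)} = \frac{1}{57 + I}$ ($b{\left(I \right)} = \frac{1}{I + 57} = \frac{1}{57 + I}$)
$V{\left(f \right)} = 34 + f$
$\frac{b{\left(194 \right)} + H{\left(105 \right)}}{V{\left(-100 \right)} - 42663} = \frac{\frac{1}{57 + 194} + 105}{\left(34 - 100\right) - 42663} = \frac{\frac{1}{251} + 105}{-66 - 42663} = \frac{\frac{1}{251} + 105}{-42729} = \frac{26356}{251} \left(- \frac{1}{42729}\right) = - \frac{26356}{10724979}$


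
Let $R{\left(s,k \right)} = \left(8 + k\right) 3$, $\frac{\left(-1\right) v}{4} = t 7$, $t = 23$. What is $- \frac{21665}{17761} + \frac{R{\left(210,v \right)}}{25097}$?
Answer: $- \frac{577614493}{445747817} \approx -1.2958$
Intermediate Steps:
$v = -644$ ($v = - 4 \cdot 23 \cdot 7 = \left(-4\right) 161 = -644$)
$R{\left(s,k \right)} = 24 + 3 k$
$- \frac{21665}{17761} + \frac{R{\left(210,v \right)}}{25097} = - \frac{21665}{17761} + \frac{24 + 3 \left(-644\right)}{25097} = \left(-21665\right) \frac{1}{17761} + \left(24 - 1932\right) \frac{1}{25097} = - \frac{21665}{17761} - \frac{1908}{25097} = - \frac{577614493}{445747817}$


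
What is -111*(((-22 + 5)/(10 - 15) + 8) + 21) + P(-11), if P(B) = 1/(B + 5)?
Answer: -107897/30 ≈ -3596.6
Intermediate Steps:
P(B) = 1/(5 + B)
-111*(((-22 + 5)/(10 - 15) + 8) + 21) + P(-11) = -111*(((-22 + 5)/(10 - 15) + 8) + 21) + 1/(5 - 11) = -111*((-17/(-5) + 8) + 21) + 1/(-6) = -111*((-17*(-⅕) + 8) + 21) - ⅙ = -111*((17/5 + 8) + 21) - ⅙ = -111*(57/5 + 21) - ⅙ = -111*162/5 - ⅙ = -17982/5 - ⅙ = -107897/30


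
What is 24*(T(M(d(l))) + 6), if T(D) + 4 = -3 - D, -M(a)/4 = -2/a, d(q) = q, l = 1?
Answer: -216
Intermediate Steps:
M(a) = 8/a (M(a) = -(-8)/a = 8/a)
T(D) = -7 - D (T(D) = -4 + (-3 - D) = -7 - D)
24*(T(M(d(l))) + 6) = 24*((-7 - 8/1) + 6) = 24*((-7 - 8) + 6) = 24*(-15 + 6) = 24*(-9) = -216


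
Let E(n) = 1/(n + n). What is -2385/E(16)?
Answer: -76320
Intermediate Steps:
E(n) = 1/(2*n)
-2385/E(16) = -2385/((½)/16) = -2385/((½)*(1/16)) = -2385/1/32 = -2385*32 = -76320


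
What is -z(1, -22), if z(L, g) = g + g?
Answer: 44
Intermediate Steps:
z(L, g) = 2*g
-z(1, -22) = -2*(-22) = -1*(-44) = 44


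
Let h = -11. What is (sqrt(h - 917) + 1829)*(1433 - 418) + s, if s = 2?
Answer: 1856437 + 4060*I*sqrt(58) ≈ 1.8564e+6 + 30920.0*I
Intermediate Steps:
(sqrt(h - 917) + 1829)*(1433 - 418) + s = (sqrt(-11 - 917) + 1829)*(1433 - 418) + 2 = (sqrt(-928) + 1829)*1015 + 2 = (4*I*sqrt(58) + 1829)*1015 + 2 = (1829 + 4*I*sqrt(58))*1015 + 2 = (1856435 + 4060*I*sqrt(58)) + 2 = 1856437 + 4060*I*sqrt(58)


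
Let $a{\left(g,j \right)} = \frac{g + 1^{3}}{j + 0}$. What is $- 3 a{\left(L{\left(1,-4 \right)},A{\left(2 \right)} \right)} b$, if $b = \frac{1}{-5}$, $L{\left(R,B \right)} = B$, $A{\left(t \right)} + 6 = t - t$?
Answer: $\frac{3}{10} \approx 0.3$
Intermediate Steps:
$A{\left(t \right)} = -6$ ($A{\left(t \right)} = -6 + \left(t - t\right) = -6 + 0 = -6$)
$a{\left(g,j \right)} = \frac{1 + g}{j}$ ($a{\left(g,j \right)} = \frac{g + 1}{j} = \frac{1 + g}{j}$)
$b = - \frac{1}{5} \approx -0.2$
$- 3 a{\left(L{\left(1,-4 \right)},A{\left(2 \right)} \right)} b = - 3 \frac{1 - 4}{-6} \left(- \frac{1}{5}\right) = - 3 \left(\left(- \frac{1}{6}\right) \left(-3\right)\right) \left(- \frac{1}{5}\right) = \left(-3\right) \frac{1}{2} \left(- \frac{1}{5}\right) = \left(- \frac{3}{2}\right) \left(- \frac{1}{5}\right) = \frac{3}{10}$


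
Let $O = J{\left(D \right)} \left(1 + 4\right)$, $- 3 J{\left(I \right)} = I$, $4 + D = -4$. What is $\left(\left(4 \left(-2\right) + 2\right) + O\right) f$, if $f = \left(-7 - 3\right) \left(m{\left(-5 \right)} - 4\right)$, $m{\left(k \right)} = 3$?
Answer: $\frac{220}{3} \approx 73.333$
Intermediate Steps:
$D = -8$ ($D = -4 - 4 = -8$)
$J{\left(I \right)} = - \frac{I}{3}$
$O = \frac{40}{3}$ ($O = \left(- \frac{1}{3}\right) \left(-8\right) \left(1 + 4\right) = \frac{8}{3} \cdot 5 = \frac{40}{3} \approx 13.333$)
$f = 10$ ($f = \left(-7 - 3\right) \left(3 - 4\right) = \left(-10\right) \left(-1\right) = 10$)
$\left(\left(4 \left(-2\right) + 2\right) + O\right) f = \left(\left(4 \left(-2\right) + 2\right) + \frac{40}{3}\right) 10 = \left(\left(-8 + 2\right) + \frac{40}{3}\right) 10 = \left(-6 + \frac{40}{3}\right) 10 = \frac{22}{3} \cdot 10 = \frac{220}{3}$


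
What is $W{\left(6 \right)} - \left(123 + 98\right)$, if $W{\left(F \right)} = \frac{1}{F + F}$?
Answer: $- \frac{2651}{12} \approx -220.92$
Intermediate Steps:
$W{\left(F \right)} = \frac{1}{2 F}$
$W{\left(6 \right)} - \left(123 + 98\right) = \frac{1}{2 \cdot 6} - \left(123 + 98\right) = \frac{1}{2} \cdot \frac{1}{6} - 221 = \frac{1}{12} - 221 = - \frac{2651}{12}$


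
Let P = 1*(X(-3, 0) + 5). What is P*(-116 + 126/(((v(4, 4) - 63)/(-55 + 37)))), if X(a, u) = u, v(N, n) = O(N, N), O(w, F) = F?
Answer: -22880/59 ≈ -387.80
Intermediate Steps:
v(N, n) = N
P = 5 (P = 1*(0 + 5) = 1*5 = 5)
P*(-116 + 126/(((v(4, 4) - 63)/(-55 + 37)))) = 5*(-116 + 126/(((4 - 63)/(-55 + 37)))) = 5*(-116 + 126/((-59/(-18)))) = 5*(-116 + 126/((-59*(-1/18)))) = 5*(-116 + 126/(59/18)) = 5*(-116 + 126*(18/59)) = 5*(-116 + 2268/59) = 5*(-4576/59) = -22880/59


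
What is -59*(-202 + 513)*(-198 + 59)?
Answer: 2550511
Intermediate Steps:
-59*(-202 + 513)*(-198 + 59) = -18349*(-139) = -59*(-43229) = 2550511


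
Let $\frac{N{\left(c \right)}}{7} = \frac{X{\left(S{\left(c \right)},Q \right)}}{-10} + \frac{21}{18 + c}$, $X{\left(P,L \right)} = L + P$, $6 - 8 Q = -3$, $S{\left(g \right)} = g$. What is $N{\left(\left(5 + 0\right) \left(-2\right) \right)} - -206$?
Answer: $\frac{18447}{80} \approx 230.59$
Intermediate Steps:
$Q = \frac{9}{8}$ ($Q = \frac{3}{4} - - \frac{3}{8} = \frac{3}{4} + \frac{3}{8} = \frac{9}{8} \approx 1.125$)
$N{\left(c \right)} = - \frac{63}{80} + \frac{147}{18 + c} - \frac{7 c}{10}$ ($N{\left(c \right)} = 7 \left(\frac{\frac{9}{8} + c}{-10} + \frac{21}{18 + c}\right) = 7 \left(\left(\frac{9}{8} + c\right) \left(- \frac{1}{10}\right) + \frac{21}{18 + c}\right) = 7 \left(\left(- \frac{9}{80} - \frac{c}{10}\right) + \frac{21}{18 + c}\right) = 7 \left(- \frac{9}{80} + \frac{21}{18 + c} - \frac{c}{10}\right) = - \frac{63}{80} + \frac{147}{18 + c} - \frac{7 c}{10}$)
$N{\left(\left(5 + 0\right) \left(-2\right) \right)} - -206 = \frac{7 \left(1518 - 153 \left(5 + 0\right) \left(-2\right) - 8 \left(\left(5 + 0\right) \left(-2\right)\right)^{2}\right)}{80 \left(18 + \left(5 + 0\right) \left(-2\right)\right)} - -206 = \frac{7 \left(1518 - 153 \cdot 5 \left(-2\right) - 8 \left(5 \left(-2\right)\right)^{2}\right)}{80 \left(18 + 5 \left(-2\right)\right)} + 206 = \frac{7 \left(1518 - -1530 - 8 \left(-10\right)^{2}\right)}{80 \left(18 - 10\right)} + 206 = \frac{7 \left(1518 + 1530 - 800\right)}{80 \cdot 8} + 206 = \frac{7}{80} \cdot \frac{1}{8} \left(1518 + 1530 - 800\right) + 206 = \frac{7}{80} \cdot \frac{1}{8} \cdot 2248 + 206 = \frac{1967}{80} + 206 = \frac{18447}{80}$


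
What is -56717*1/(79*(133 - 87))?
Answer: -56717/3634 ≈ -15.607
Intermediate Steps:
-56717*1/(79*(133 - 87)) = -56717/(46*79) = -56717/3634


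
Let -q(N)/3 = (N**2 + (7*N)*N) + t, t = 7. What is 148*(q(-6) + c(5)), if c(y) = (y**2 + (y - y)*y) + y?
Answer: -126540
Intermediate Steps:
c(y) = y + y**2 (c(y) = (y**2 + 0*y) + y = (y**2 + 0) + y = y**2 + y = y + y**2)
q(N) = -21 - 24*N**2 (q(N) = -3*((N**2 + (7*N)*N) + 7) = -3*((N**2 + 7*N**2) + 7) = -3*(8*N**2 + 7) = -3*(7 + 8*N**2) = -21 - 24*N**2)
148*(q(-6) + c(5)) = 148*((-21 - 24*(-6)**2) + 5*(1 + 5)) = 148*((-21 - 24*36) + 5*6) = 148*((-21 - 864) + 30) = 148*(-885 + 30) = 148*(-855) = -126540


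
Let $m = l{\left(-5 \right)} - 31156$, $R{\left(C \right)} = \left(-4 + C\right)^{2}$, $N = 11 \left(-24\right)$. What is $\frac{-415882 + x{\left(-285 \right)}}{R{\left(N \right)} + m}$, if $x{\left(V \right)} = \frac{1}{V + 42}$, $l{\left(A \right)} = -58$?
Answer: $- \frac{101059327}{9868230} \approx -10.241$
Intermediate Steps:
$N = -264$
$m = -31214$ ($m = -58 - 31156 = -31214$)
$x{\left(V \right)} = \frac{1}{42 + V}$
$\frac{-415882 + x{\left(-285 \right)}}{R{\left(N \right)} + m} = \frac{-415882 + \frac{1}{42 - 285}}{\left(-4 - 264\right)^{2} - 31214} = \frac{-415882 + \frac{1}{-243}}{\left(-268\right)^{2} - 31214} = \frac{-415882 - \frac{1}{243}}{71824 - 31214} = - \frac{101059327}{243 \cdot 40610} = \left(- \frac{101059327}{243}\right) \frac{1}{40610} = - \frac{101059327}{9868230}$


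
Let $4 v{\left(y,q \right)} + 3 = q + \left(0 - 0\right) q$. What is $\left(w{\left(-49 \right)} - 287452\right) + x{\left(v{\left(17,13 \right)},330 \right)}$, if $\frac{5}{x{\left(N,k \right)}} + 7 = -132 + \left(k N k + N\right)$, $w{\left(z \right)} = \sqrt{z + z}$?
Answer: $- \frac{156439139594}{544227} + 7 i \sqrt{2} \approx -2.8745 \cdot 10^{5} + 9.8995 i$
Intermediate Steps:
$w{\left(z \right)} = \sqrt{2} \sqrt{z}$ ($w{\left(z \right)} = \sqrt{2 z} = \sqrt{2} \sqrt{z}$)
$v{\left(y,q \right)} = - \frac{3}{4} + \frac{q}{4}$ ($v{\left(y,q \right)} = - \frac{3}{4} + \frac{q + \left(0 - 0\right) q}{4} = - \frac{3}{4} + \frac{q + \left(0 + 0\right) q}{4} = - \frac{3}{4} + \frac{q + 0 q}{4} = - \frac{3}{4} + \frac{q + 0}{4} = - \frac{3}{4} + \frac{q}{4}$)
$x{\left(N,k \right)} = \frac{5}{-139 + N + N k^{2}}$ ($x{\left(N,k \right)} = \frac{5}{-7 - \left(132 - N - k N k\right)} = \frac{5}{-7 - \left(132 - N - N k k\right)} = \frac{5}{-7 - \left(132 - N - N k^{2}\right)} = \frac{5}{-7 + \left(-132 + N + N k^{2}\right)} = \frac{5}{-139 + N + N k^{2}}$)
$\left(w{\left(-49 \right)} - 287452\right) + x{\left(v{\left(17,13 \right)},330 \right)} = \left(\sqrt{2} \sqrt{-49} - 287452\right) + \frac{5}{-139 + \left(- \frac{3}{4} + \frac{1}{4} \cdot 13\right) + \left(- \frac{3}{4} + \frac{1}{4} \cdot 13\right) 330^{2}} = \left(\sqrt{2} \cdot 7 i - 287452\right) + \frac{5}{-139 + \left(- \frac{3}{4} + \frac{13}{4}\right) + \left(- \frac{3}{4} + \frac{13}{4}\right) 108900} = \left(7 i \sqrt{2} - 287452\right) + \frac{5}{-139 + \frac{5}{2} + \frac{5}{2} \cdot 108900} = \left(-287452 + 7 i \sqrt{2}\right) + \frac{5}{-139 + \frac{5}{2} + 272250} = \left(-287452 + 7 i \sqrt{2}\right) + \frac{5}{\frac{544227}{2}} = \left(-287452 + 7 i \sqrt{2}\right) + 5 \cdot \frac{2}{544227} = \left(-287452 + 7 i \sqrt{2}\right) + \frac{10}{544227} = - \frac{156439139594}{544227} + 7 i \sqrt{2}$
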